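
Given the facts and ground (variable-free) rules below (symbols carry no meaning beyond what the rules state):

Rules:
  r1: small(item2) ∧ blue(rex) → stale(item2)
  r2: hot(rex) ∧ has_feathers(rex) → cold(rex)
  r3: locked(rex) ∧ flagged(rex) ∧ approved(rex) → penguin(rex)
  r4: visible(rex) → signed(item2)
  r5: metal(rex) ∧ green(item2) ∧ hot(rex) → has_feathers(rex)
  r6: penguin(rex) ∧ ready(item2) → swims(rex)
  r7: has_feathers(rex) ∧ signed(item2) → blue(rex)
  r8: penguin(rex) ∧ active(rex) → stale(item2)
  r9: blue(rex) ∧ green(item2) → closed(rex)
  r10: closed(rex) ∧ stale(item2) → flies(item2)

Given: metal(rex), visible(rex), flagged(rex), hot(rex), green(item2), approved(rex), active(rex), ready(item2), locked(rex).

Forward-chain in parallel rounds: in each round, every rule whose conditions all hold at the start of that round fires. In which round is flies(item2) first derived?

[1] r3 [locked(rex) ∧ flagged(rex) ∧ approved(rex) → penguin(rex)]; r4 [visible(rex) → signed(item2)]; r5 [metal(rex) ∧ green(item2) ∧ hot(rex) → has_feathers(rex)]. ⇒ new: penguin(rex), signed(item2), has_feathers(rex).
[2] r2 [hot(rex) ∧ has_feathers(rex) → cold(rex)]; r6 [penguin(rex) ∧ ready(item2) → swims(rex)]; r7 [has_feathers(rex) ∧ signed(item2) → blue(rex)]; r8 [penguin(rex) ∧ active(rex) → stale(item2)]. ⇒ new: cold(rex), swims(rex), blue(rex), stale(item2).
[3] r9 [blue(rex) ∧ green(item2) → closed(rex)]. ⇒ new: closed(rex).
[4] r10 [closed(rex) ∧ stale(item2) → flies(item2)]. ⇒ new: flies(item2).
flies(item2) first appears in round 4.

4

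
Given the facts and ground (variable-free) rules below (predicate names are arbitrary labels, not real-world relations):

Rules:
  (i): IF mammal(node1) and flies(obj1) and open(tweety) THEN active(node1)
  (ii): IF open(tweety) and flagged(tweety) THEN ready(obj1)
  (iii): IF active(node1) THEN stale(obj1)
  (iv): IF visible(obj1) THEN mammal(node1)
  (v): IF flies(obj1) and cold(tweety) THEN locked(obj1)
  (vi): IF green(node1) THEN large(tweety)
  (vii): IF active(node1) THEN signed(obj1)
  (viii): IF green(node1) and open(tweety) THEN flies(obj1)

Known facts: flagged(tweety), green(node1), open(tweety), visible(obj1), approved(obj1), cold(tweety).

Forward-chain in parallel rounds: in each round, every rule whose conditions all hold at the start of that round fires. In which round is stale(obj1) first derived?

3

Round 1: (ii) [IF open(tweety) and flagged(tweety) THEN ready(obj1)]; (iv) [IF visible(obj1) THEN mammal(node1)]; (vi) [IF green(node1) THEN large(tweety)]; (viii) [IF green(node1) and open(tweety) THEN flies(obj1)]. New: ready(obj1), mammal(node1), large(tweety), flies(obj1).
Round 2: (i) [IF mammal(node1) and flies(obj1) and open(tweety) THEN active(node1)]; (v) [IF flies(obj1) and cold(tweety) THEN locked(obj1)]. New: active(node1), locked(obj1).
Round 3: (iii) [IF active(node1) THEN stale(obj1)]; (vii) [IF active(node1) THEN signed(obj1)]. New: stale(obj1), signed(obj1).
stale(obj1) first appears in round 3.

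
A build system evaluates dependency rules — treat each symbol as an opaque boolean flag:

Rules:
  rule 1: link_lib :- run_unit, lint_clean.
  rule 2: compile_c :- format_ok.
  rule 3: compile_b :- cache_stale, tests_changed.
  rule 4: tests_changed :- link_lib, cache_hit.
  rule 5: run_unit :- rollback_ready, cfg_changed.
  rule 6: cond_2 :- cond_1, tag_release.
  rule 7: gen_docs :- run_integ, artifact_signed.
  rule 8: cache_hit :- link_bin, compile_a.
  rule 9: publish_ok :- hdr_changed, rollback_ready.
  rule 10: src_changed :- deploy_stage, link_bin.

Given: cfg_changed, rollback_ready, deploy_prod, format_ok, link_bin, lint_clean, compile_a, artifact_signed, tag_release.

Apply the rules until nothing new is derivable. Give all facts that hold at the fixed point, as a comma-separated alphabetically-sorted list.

Round 1 fires rule 2, rule 5, rule 8, giving compile_c, run_unit, cache_hit.
Round 2 fires rule 1, giving link_lib.
Round 3 fires rule 4, giving tests_changed.

artifact_signed, cache_hit, cfg_changed, compile_a, compile_c, deploy_prod, format_ok, link_bin, link_lib, lint_clean, rollback_ready, run_unit, tag_release, tests_changed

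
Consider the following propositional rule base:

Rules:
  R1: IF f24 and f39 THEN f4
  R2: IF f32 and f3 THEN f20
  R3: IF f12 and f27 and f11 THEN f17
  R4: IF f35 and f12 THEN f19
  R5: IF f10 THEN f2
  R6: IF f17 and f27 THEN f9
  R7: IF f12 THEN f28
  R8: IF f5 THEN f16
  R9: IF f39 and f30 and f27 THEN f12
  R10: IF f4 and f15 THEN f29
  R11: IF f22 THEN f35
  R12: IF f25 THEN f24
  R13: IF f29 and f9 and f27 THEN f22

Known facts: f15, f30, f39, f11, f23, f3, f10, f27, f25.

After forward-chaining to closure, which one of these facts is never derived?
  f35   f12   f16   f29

Round 1: R5 [IF f10 THEN f2]; R9 [IF f39 and f30 and f27 THEN f12]; R12 [IF f25 THEN f24]. New: f2, f12, f24.
Round 2: R1 [IF f24 and f39 THEN f4]; R3 [IF f12 and f27 and f11 THEN f17]; R7 [IF f12 THEN f28]. New: f4, f17, f28.
Round 3: R6 [IF f17 and f27 THEN f9]; R10 [IF f4 and f15 THEN f29]. New: f9, f29.
Round 4: R13 [IF f29 and f9 and f27 THEN f22]. New: f22.
Round 5: R11 [IF f22 THEN f35]. New: f35.
Round 6: R4 [IF f35 and f12 THEN f19]. New: f19.
Derived: f12 (round 1), f35 (round 5), f29 (round 3). f16 never appears in any round.

f16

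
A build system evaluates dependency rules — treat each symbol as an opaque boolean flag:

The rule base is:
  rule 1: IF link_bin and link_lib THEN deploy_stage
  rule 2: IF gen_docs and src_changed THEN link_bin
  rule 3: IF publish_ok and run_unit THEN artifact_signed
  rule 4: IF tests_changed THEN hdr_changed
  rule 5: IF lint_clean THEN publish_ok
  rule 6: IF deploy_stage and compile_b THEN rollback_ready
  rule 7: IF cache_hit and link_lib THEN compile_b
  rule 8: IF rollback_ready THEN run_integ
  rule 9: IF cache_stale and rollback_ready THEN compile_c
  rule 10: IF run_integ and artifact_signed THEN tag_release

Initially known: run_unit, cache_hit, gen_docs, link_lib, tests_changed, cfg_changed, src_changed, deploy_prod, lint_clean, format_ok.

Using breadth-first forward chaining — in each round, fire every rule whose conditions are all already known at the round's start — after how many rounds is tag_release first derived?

5

Round 1 — rule 2, rule 4, rule 5, rule 7, derive link_bin, hdr_changed, publish_ok, compile_b.
Round 2 — rule 1, rule 3, derive deploy_stage, artifact_signed.
Round 3 — rule 6, derive rollback_ready.
Round 4 — rule 8, derive run_integ.
Round 5 — rule 10, derive tag_release.
tag_release first appears in round 5.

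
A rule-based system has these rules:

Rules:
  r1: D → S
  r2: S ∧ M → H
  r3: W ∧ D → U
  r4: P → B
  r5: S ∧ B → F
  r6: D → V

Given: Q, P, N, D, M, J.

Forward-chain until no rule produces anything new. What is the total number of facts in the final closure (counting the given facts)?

11

Round 1 — r1, r4, r6, derive S, B, V.
Round 2 — r2, r5, derive H, F.
Closure: {B, D, F, H, J, M, N, P, Q, S, V} — 11 facts.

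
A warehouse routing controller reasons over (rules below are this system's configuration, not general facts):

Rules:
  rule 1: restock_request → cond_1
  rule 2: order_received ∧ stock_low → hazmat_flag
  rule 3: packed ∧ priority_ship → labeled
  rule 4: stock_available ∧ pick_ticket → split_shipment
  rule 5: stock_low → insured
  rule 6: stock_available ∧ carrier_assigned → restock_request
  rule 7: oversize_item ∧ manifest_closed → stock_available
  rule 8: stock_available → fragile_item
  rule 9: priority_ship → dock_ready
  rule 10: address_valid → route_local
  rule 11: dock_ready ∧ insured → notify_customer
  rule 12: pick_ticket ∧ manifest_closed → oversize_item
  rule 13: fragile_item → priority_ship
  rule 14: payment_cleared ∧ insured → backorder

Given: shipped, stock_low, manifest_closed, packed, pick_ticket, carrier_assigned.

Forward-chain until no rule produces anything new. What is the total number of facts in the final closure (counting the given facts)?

Round 1: rule 5 [stock_low → insured]; rule 12 [pick_ticket ∧ manifest_closed → oversize_item]. Adds insured, oversize_item.
Round 2: rule 7 [oversize_item ∧ manifest_closed → stock_available]. Adds stock_available.
Round 3: rule 4 [stock_available ∧ pick_ticket → split_shipment]; rule 6 [stock_available ∧ carrier_assigned → restock_request]; rule 8 [stock_available → fragile_item]. Adds split_shipment, restock_request, fragile_item.
Round 4: rule 1 [restock_request → cond_1]; rule 13 [fragile_item → priority_ship]. Adds cond_1, priority_ship.
Round 5: rule 3 [packed ∧ priority_ship → labeled]; rule 9 [priority_ship → dock_ready]. Adds labeled, dock_ready.
Round 6: rule 11 [dock_ready ∧ insured → notify_customer]. Adds notify_customer.
Closure: {carrier_assigned, cond_1, dock_ready, fragile_item, insured, labeled, manifest_closed, notify_customer, oversize_item, packed, pick_ticket, priority_ship, restock_request, shipped, split_shipment, stock_available, stock_low} — 17 facts.

17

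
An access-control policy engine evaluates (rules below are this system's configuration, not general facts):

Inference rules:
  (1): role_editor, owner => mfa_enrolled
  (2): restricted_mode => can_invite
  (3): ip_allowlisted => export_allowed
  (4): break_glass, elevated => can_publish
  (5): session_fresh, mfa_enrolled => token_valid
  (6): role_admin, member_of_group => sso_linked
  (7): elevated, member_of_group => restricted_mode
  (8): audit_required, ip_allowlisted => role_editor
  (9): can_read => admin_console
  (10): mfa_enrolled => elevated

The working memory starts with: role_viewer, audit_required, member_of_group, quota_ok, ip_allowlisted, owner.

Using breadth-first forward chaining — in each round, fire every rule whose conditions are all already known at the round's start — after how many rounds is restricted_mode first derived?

[1] (3) [ip_allowlisted => export_allowed]; (8) [audit_required, ip_allowlisted => role_editor]. ⇒ new: export_allowed, role_editor.
[2] (1) [role_editor, owner => mfa_enrolled]. ⇒ new: mfa_enrolled.
[3] (10) [mfa_enrolled => elevated]. ⇒ new: elevated.
[4] (7) [elevated, member_of_group => restricted_mode]. ⇒ new: restricted_mode.
restricted_mode first appears in round 4.

4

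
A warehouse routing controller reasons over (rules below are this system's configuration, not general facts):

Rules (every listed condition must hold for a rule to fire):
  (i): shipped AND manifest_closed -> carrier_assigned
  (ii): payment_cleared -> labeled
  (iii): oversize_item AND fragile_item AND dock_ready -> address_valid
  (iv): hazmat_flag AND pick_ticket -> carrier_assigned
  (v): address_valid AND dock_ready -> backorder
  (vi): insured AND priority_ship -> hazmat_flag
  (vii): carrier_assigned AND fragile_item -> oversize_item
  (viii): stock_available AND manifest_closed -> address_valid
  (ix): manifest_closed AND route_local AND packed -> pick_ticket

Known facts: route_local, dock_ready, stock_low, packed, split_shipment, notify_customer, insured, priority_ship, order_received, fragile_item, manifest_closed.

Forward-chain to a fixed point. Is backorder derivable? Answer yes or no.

yes

Round 1: (vi) [insured AND priority_ship -> hazmat_flag]; (ix) [manifest_closed AND route_local AND packed -> pick_ticket]. Adds hazmat_flag, pick_ticket.
Round 2: (iv) [hazmat_flag AND pick_ticket -> carrier_assigned]. Adds carrier_assigned.
Round 3: (vii) [carrier_assigned AND fragile_item -> oversize_item]. Adds oversize_item.
Round 4: (iii) [oversize_item AND fragile_item AND dock_ready -> address_valid]. Adds address_valid.
Round 5: (v) [address_valid AND dock_ready -> backorder]. Adds backorder.
backorder appears in round 5, so it is derivable.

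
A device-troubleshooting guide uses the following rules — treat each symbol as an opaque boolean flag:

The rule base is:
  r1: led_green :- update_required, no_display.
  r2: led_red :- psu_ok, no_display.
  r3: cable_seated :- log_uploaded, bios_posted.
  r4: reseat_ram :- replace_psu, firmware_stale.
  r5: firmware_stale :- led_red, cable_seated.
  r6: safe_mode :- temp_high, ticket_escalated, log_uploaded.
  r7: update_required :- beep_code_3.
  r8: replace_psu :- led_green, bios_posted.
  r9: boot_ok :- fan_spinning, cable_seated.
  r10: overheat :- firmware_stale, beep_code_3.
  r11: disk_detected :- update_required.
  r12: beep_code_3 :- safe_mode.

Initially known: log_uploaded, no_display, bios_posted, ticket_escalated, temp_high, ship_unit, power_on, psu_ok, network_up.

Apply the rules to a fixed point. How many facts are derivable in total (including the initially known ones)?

20

Round 1: r2 [led_red :- psu_ok, no_display.]; r3 [cable_seated :- log_uploaded, bios_posted.]; r6 [safe_mode :- temp_high, ticket_escalated, log_uploaded.]. New: led_red, cable_seated, safe_mode.
Round 2: r5 [firmware_stale :- led_red, cable_seated.]; r12 [beep_code_3 :- safe_mode.]. New: firmware_stale, beep_code_3.
Round 3: r7 [update_required :- beep_code_3.]; r10 [overheat :- firmware_stale, beep_code_3.]. New: update_required, overheat.
Round 4: r1 [led_green :- update_required, no_display.]; r11 [disk_detected :- update_required.]. New: led_green, disk_detected.
Round 5: r8 [replace_psu :- led_green, bios_posted.]. New: replace_psu.
Round 6: r4 [reseat_ram :- replace_psu, firmware_stale.]. New: reseat_ram.
Closure: {beep_code_3, bios_posted, cable_seated, disk_detected, firmware_stale, led_green, led_red, log_uploaded, network_up, no_display, overheat, power_on, psu_ok, replace_psu, reseat_ram, safe_mode, ship_unit, temp_high, ticket_escalated, update_required} — 20 facts.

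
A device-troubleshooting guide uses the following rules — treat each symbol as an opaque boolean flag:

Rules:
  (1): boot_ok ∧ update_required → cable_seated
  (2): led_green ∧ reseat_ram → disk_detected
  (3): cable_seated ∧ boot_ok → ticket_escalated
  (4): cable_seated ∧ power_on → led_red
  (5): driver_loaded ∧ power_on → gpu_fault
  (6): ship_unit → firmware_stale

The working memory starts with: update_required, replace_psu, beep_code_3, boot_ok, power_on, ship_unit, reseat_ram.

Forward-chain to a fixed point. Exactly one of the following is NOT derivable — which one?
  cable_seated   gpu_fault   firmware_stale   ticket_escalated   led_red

gpu_fault

Round 1: (1) [boot_ok ∧ update_required → cable_seated]; (6) [ship_unit → firmware_stale]. New: cable_seated, firmware_stale.
Round 2: (3) [cable_seated ∧ boot_ok → ticket_escalated]; (4) [cable_seated ∧ power_on → led_red]. New: ticket_escalated, led_red.
Derived: firmware_stale (round 1), ticket_escalated (round 2), led_red (round 2), cable_seated (round 1). gpu_fault never appears in any round.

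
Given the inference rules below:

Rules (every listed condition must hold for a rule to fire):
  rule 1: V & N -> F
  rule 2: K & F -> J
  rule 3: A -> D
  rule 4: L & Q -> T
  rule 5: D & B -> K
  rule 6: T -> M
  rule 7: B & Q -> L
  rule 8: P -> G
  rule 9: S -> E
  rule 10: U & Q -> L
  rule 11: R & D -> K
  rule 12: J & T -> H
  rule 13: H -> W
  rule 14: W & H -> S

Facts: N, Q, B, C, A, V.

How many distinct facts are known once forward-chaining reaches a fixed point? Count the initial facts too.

17

[1] rule 1 [V & N -> F]; rule 3 [A -> D]; rule 7 [B & Q -> L]. ⇒ new: F, D, L.
[2] rule 4 [L & Q -> T]; rule 5 [D & B -> K]. ⇒ new: T, K.
[3] rule 2 [K & F -> J]; rule 6 [T -> M]. ⇒ new: J, M.
[4] rule 12 [J & T -> H]. ⇒ new: H.
[5] rule 13 [H -> W]. ⇒ new: W.
[6] rule 14 [W & H -> S]. ⇒ new: S.
[7] rule 9 [S -> E]. ⇒ new: E.
Closure: {A, B, C, D, E, F, H, J, K, L, M, N, Q, S, T, V, W} — 17 facts.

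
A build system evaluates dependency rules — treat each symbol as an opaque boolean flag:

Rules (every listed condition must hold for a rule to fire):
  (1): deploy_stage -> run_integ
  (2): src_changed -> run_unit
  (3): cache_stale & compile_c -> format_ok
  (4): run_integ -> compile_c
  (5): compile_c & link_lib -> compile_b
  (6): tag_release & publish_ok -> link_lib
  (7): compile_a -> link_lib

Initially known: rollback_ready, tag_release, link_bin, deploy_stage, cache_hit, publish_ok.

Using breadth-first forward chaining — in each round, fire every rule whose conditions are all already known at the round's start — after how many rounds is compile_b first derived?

Round 1: (1) [deploy_stage -> run_integ]; (6) [tag_release & publish_ok -> link_lib]. New: run_integ, link_lib.
Round 2: (4) [run_integ -> compile_c]. New: compile_c.
Round 3: (5) [compile_c & link_lib -> compile_b]. New: compile_b.
compile_b first appears in round 3.

3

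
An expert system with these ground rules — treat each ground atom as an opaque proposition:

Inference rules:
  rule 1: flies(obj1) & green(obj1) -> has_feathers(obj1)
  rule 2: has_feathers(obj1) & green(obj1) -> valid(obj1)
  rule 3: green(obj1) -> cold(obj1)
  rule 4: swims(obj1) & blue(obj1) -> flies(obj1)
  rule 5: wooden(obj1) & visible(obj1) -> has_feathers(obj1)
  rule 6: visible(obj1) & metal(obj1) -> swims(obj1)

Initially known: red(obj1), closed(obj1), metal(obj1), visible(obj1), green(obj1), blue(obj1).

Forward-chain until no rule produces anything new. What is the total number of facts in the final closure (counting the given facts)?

Round 1 — rule 3, rule 6, derive cold(obj1), swims(obj1).
Round 2 — rule 4, derive flies(obj1).
Round 3 — rule 1, derive has_feathers(obj1).
Round 4 — rule 2, derive valid(obj1).
Closure: {blue(obj1), closed(obj1), cold(obj1), flies(obj1), green(obj1), has_feathers(obj1), metal(obj1), red(obj1), swims(obj1), valid(obj1), visible(obj1)} — 11 facts.

11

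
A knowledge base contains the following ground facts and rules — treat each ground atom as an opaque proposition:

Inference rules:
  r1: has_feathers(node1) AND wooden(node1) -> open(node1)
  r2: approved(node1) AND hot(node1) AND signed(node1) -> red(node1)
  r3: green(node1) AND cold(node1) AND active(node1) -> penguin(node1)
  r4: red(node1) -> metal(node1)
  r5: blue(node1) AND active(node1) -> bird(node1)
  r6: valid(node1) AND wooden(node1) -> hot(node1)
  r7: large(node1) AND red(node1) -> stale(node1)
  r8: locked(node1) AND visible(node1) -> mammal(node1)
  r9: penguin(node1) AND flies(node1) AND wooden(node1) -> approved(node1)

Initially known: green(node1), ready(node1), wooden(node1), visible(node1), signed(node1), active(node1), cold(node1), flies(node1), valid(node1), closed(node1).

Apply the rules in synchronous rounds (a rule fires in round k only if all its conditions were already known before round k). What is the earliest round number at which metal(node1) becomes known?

4

Round 1: r3 [green(node1) AND cold(node1) AND active(node1) -> penguin(node1)]; r6 [valid(node1) AND wooden(node1) -> hot(node1)]. New: penguin(node1), hot(node1).
Round 2: r9 [penguin(node1) AND flies(node1) AND wooden(node1) -> approved(node1)]. New: approved(node1).
Round 3: r2 [approved(node1) AND hot(node1) AND signed(node1) -> red(node1)]. New: red(node1).
Round 4: r4 [red(node1) -> metal(node1)]. New: metal(node1).
metal(node1) first appears in round 4.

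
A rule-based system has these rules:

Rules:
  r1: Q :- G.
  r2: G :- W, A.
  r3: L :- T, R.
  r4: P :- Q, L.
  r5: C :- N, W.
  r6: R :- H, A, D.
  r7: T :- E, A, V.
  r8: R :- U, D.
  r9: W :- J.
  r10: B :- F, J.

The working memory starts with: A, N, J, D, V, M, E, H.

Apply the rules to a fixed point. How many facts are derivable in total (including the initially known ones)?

[1] r6 [R :- H, A, D.]; r7 [T :- E, A, V.]; r9 [W :- J.]. ⇒ new: R, T, W.
[2] r2 [G :- W, A.]; r3 [L :- T, R.]; r5 [C :- N, W.]. ⇒ new: G, L, C.
[3] r1 [Q :- G.]. ⇒ new: Q.
[4] r4 [P :- Q, L.]. ⇒ new: P.
Closure: {A, C, D, E, G, H, J, L, M, N, P, Q, R, T, V, W} — 16 facts.

16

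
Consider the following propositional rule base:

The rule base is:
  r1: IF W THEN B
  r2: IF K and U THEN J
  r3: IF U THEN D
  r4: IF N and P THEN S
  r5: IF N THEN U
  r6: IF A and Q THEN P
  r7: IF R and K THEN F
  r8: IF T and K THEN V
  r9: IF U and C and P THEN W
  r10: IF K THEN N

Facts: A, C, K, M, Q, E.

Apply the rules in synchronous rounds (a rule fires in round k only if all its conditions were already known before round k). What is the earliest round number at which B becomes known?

4

Round 1 — r6, r10, derive P, N.
Round 2 — r4, r5, derive S, U.
Round 3 — r2, r3, r9, derive J, D, W.
Round 4 — r1, derive B.
B first appears in round 4.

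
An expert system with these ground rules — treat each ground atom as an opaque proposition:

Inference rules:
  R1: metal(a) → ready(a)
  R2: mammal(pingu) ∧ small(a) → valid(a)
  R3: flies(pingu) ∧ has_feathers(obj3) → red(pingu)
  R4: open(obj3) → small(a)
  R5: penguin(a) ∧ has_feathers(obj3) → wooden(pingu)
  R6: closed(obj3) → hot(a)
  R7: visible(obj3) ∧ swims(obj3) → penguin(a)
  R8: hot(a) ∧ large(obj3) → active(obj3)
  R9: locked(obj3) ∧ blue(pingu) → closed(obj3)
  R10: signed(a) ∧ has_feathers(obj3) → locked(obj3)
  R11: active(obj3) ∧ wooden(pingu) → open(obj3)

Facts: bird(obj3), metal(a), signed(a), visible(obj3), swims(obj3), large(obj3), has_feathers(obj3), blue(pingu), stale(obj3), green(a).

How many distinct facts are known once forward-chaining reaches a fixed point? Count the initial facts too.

Round 1 — R1, R7, R10, derive ready(a), penguin(a), locked(obj3).
Round 2 — R5, R9, derive wooden(pingu), closed(obj3).
Round 3 — R6, derive hot(a).
Round 4 — R8, derive active(obj3).
Round 5 — R11, derive open(obj3).
Round 6 — R4, derive small(a).
Closure: {active(obj3), bird(obj3), blue(pingu), closed(obj3), green(a), has_feathers(obj3), hot(a), large(obj3), locked(obj3), metal(a), open(obj3), penguin(a), ready(a), signed(a), small(a), stale(obj3), swims(obj3), visible(obj3), wooden(pingu)} — 19 facts.

19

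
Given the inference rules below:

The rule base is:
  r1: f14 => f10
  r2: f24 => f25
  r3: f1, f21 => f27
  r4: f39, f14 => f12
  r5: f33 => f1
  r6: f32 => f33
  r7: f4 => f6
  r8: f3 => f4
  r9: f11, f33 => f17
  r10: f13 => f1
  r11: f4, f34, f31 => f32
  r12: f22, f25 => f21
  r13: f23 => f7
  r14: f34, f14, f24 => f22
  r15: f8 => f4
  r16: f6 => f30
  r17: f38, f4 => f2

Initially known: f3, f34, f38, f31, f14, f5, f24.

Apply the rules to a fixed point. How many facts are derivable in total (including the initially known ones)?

Round 1: r1 [f14 => f10]; r2 [f24 => f25]; r8 [f3 => f4]; r14 [f34, f14, f24 => f22]. New: f10, f25, f4, f22.
Round 2: r7 [f4 => f6]; r11 [f4, f34, f31 => f32]; r12 [f22, f25 => f21]; r17 [f38, f4 => f2]. New: f6, f32, f21, f2.
Round 3: r6 [f32 => f33]; r16 [f6 => f30]. New: f33, f30.
Round 4: r5 [f33 => f1]. New: f1.
Round 5: r3 [f1, f21 => f27]. New: f27.
Closure: {f1, f10, f14, f2, f21, f22, f24, f25, f27, f3, f30, f31, f32, f33, f34, f38, f4, f5, f6} — 19 facts.

19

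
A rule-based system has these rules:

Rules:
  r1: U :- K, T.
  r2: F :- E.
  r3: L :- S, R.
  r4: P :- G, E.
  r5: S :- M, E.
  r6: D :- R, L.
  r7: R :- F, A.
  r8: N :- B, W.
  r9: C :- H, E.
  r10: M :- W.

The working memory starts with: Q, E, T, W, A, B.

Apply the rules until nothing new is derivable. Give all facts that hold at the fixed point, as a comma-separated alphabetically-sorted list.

A, B, D, E, F, L, M, N, Q, R, S, T, W

Round 1 — r2, r8, r10, derive F, N, M.
Round 2 — r5, r7, derive S, R.
Round 3 — r3, derive L.
Round 4 — r6, derive D.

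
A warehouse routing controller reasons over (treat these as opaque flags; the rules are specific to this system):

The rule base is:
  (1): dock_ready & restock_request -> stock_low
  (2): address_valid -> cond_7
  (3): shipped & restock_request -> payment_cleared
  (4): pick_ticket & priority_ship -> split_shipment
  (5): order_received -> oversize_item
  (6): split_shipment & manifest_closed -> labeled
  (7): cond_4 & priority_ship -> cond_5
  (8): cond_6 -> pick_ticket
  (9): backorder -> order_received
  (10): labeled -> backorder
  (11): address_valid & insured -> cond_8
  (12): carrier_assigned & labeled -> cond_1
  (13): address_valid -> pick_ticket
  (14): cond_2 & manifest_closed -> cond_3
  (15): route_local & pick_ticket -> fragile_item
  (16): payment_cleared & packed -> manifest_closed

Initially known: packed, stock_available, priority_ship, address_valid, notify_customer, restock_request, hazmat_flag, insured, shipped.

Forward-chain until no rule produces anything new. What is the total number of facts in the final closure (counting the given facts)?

[1] (2) [address_valid -> cond_7]; (3) [shipped & restock_request -> payment_cleared]; (11) [address_valid & insured -> cond_8]; (13) [address_valid -> pick_ticket]. ⇒ new: cond_7, payment_cleared, cond_8, pick_ticket.
[2] (4) [pick_ticket & priority_ship -> split_shipment]; (16) [payment_cleared & packed -> manifest_closed]. ⇒ new: split_shipment, manifest_closed.
[3] (6) [split_shipment & manifest_closed -> labeled]. ⇒ new: labeled.
[4] (10) [labeled -> backorder]. ⇒ new: backorder.
[5] (9) [backorder -> order_received]. ⇒ new: order_received.
[6] (5) [order_received -> oversize_item]. ⇒ new: oversize_item.
Closure: {address_valid, backorder, cond_7, cond_8, hazmat_flag, insured, labeled, manifest_closed, notify_customer, order_received, oversize_item, packed, payment_cleared, pick_ticket, priority_ship, restock_request, shipped, split_shipment, stock_available} — 19 facts.

19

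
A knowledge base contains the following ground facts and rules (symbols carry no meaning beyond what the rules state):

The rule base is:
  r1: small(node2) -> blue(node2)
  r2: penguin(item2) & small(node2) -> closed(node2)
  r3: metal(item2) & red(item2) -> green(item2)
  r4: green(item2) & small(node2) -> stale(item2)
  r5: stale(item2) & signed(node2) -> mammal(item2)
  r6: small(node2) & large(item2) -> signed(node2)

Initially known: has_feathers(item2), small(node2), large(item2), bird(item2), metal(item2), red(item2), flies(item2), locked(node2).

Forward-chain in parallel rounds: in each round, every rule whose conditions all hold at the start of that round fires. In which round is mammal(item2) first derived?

3

Round 1: r1 [small(node2) -> blue(node2)]; r3 [metal(item2) & red(item2) -> green(item2)]; r6 [small(node2) & large(item2) -> signed(node2)]. Adds blue(node2), green(item2), signed(node2).
Round 2: r4 [green(item2) & small(node2) -> stale(item2)]. Adds stale(item2).
Round 3: r5 [stale(item2) & signed(node2) -> mammal(item2)]. Adds mammal(item2).
mammal(item2) first appears in round 3.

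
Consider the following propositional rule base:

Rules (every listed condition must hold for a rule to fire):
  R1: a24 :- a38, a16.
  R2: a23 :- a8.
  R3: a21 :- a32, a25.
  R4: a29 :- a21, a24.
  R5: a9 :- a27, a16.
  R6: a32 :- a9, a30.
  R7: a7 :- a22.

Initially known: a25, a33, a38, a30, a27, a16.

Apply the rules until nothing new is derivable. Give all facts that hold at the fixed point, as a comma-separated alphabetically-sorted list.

a16, a21, a24, a25, a27, a29, a30, a32, a33, a38, a9

Round 1 — R1, R5, derive a24, a9.
Round 2 — R6, derive a32.
Round 3 — R3, derive a21.
Round 4 — R4, derive a29.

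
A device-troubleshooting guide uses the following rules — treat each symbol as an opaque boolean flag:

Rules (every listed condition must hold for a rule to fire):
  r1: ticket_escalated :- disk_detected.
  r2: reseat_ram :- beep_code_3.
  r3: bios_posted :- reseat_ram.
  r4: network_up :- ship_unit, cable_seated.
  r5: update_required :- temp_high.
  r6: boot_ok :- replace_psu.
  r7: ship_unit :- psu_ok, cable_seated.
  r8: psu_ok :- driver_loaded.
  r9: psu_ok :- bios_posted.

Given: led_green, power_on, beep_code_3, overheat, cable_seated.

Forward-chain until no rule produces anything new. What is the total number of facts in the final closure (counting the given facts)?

Round 1 fires r2, giving reseat_ram.
Round 2 fires r3, giving bios_posted.
Round 3 fires r9, giving psu_ok.
Round 4 fires r7, giving ship_unit.
Round 5 fires r4, giving network_up.
Closure: {beep_code_3, bios_posted, cable_seated, led_green, network_up, overheat, power_on, psu_ok, reseat_ram, ship_unit} — 10 facts.

10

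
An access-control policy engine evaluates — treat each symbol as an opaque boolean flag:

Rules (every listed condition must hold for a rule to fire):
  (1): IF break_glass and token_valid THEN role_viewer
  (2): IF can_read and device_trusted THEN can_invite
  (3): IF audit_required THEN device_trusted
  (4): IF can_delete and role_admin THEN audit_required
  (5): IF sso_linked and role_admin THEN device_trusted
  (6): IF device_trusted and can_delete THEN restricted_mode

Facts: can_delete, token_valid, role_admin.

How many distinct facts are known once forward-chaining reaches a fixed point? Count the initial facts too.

Round 1: (4) [IF can_delete and role_admin THEN audit_required]. New: audit_required.
Round 2: (3) [IF audit_required THEN device_trusted]. New: device_trusted.
Round 3: (6) [IF device_trusted and can_delete THEN restricted_mode]. New: restricted_mode.
Closure: {audit_required, can_delete, device_trusted, restricted_mode, role_admin, token_valid} — 6 facts.

6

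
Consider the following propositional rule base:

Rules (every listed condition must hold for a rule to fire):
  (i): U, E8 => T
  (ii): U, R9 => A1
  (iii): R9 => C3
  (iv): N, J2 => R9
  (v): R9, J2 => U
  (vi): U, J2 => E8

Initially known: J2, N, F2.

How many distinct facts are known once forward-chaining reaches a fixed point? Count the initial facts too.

9

Round 1: (iv) [N, J2 => R9]. Adds R9.
Round 2: (iii) [R9 => C3]; (v) [R9, J2 => U]. Adds C3, U.
Round 3: (ii) [U, R9 => A1]; (vi) [U, J2 => E8]. Adds A1, E8.
Round 4: (i) [U, E8 => T]. Adds T.
Closure: {A1, C3, E8, F2, J2, N, R9, T, U} — 9 facts.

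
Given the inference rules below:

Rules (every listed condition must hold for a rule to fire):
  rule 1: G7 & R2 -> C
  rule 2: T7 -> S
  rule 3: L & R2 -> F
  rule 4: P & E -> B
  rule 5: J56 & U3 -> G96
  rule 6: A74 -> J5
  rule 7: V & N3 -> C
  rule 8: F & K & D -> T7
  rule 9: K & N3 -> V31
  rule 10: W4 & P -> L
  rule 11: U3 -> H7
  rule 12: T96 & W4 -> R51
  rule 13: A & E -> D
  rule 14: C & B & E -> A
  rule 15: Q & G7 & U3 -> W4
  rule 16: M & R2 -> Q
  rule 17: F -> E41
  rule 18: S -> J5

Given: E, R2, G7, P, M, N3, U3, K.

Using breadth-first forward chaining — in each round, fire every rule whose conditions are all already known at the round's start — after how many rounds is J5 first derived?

[1] rule 1 [G7 & R2 -> C]; rule 4 [P & E -> B]; rule 9 [K & N3 -> V31]; rule 11 [U3 -> H7]; rule 16 [M & R2 -> Q]. ⇒ new: C, B, V31, H7, Q.
[2] rule 14 [C & B & E -> A]; rule 15 [Q & G7 & U3 -> W4]. ⇒ new: A, W4.
[3] rule 10 [W4 & P -> L]; rule 13 [A & E -> D]. ⇒ new: L, D.
[4] rule 3 [L & R2 -> F]. ⇒ new: F.
[5] rule 8 [F & K & D -> T7]; rule 17 [F -> E41]. ⇒ new: T7, E41.
[6] rule 2 [T7 -> S]. ⇒ new: S.
[7] rule 18 [S -> J5]. ⇒ new: J5.
J5 first appears in round 7.

7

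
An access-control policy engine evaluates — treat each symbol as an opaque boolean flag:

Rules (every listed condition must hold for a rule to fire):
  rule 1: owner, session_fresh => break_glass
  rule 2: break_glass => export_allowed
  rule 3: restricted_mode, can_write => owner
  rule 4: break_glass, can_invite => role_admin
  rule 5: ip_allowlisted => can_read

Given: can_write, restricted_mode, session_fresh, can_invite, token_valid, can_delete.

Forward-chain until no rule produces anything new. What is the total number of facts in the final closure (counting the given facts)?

Round 1: rule 3 [restricted_mode, can_write => owner]. Adds owner.
Round 2: rule 1 [owner, session_fresh => break_glass]. Adds break_glass.
Round 3: rule 2 [break_glass => export_allowed]; rule 4 [break_glass, can_invite => role_admin]. Adds export_allowed, role_admin.
Closure: {break_glass, can_delete, can_invite, can_write, export_allowed, owner, restricted_mode, role_admin, session_fresh, token_valid} — 10 facts.

10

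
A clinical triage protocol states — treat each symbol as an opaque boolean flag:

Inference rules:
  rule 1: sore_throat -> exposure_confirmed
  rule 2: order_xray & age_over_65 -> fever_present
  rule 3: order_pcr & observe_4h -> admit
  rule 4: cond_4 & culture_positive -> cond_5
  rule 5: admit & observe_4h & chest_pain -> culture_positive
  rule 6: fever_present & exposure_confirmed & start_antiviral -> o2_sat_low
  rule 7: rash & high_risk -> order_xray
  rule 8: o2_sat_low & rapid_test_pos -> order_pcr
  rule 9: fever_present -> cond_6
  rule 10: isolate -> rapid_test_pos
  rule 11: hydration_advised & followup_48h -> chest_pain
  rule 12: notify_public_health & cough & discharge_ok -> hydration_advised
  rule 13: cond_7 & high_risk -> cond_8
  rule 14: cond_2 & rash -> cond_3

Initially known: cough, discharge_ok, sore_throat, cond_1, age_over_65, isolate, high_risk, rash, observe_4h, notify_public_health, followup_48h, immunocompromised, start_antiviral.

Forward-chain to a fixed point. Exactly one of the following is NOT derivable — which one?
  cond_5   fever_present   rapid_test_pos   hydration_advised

cond_5

Round 1: rule 1 [sore_throat -> exposure_confirmed]; rule 7 [rash & high_risk -> order_xray]; rule 10 [isolate -> rapid_test_pos]; rule 12 [notify_public_health & cough & discharge_ok -> hydration_advised]. New: exposure_confirmed, order_xray, rapid_test_pos, hydration_advised.
Round 2: rule 2 [order_xray & age_over_65 -> fever_present]; rule 11 [hydration_advised & followup_48h -> chest_pain]. New: fever_present, chest_pain.
Round 3: rule 6 [fever_present & exposure_confirmed & start_antiviral -> o2_sat_low]; rule 9 [fever_present -> cond_6]. New: o2_sat_low, cond_6.
Round 4: rule 8 [o2_sat_low & rapid_test_pos -> order_pcr]. New: order_pcr.
Round 5: rule 3 [order_pcr & observe_4h -> admit]. New: admit.
Round 6: rule 5 [admit & observe_4h & chest_pain -> culture_positive]. New: culture_positive.
Derived: hydration_advised (round 1), rapid_test_pos (round 1), fever_present (round 2). cond_5 never appears in any round.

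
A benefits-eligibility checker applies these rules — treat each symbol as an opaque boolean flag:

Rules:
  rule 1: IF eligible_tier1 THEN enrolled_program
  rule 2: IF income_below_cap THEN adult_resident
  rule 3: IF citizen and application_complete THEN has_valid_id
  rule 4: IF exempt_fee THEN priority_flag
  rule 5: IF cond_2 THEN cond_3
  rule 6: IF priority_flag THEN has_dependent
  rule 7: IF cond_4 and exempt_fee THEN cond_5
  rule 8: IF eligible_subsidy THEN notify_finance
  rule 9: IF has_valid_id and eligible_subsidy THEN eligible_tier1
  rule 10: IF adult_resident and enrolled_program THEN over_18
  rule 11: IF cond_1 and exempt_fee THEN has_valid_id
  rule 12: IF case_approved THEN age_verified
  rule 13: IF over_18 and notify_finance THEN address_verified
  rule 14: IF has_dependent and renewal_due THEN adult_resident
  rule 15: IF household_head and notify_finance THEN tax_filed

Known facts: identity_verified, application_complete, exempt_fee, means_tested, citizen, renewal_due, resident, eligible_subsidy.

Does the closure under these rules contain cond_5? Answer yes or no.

[1] rule 3 [IF citizen and application_complete THEN has_valid_id]; rule 4 [IF exempt_fee THEN priority_flag]; rule 8 [IF eligible_subsidy THEN notify_finance]. ⇒ new: has_valid_id, priority_flag, notify_finance.
[2] rule 6 [IF priority_flag THEN has_dependent]; rule 9 [IF has_valid_id and eligible_subsidy THEN eligible_tier1]. ⇒ new: has_dependent, eligible_tier1.
[3] rule 1 [IF eligible_tier1 THEN enrolled_program]; rule 14 [IF has_dependent and renewal_due THEN adult_resident]. ⇒ new: enrolled_program, adult_resident.
[4] rule 10 [IF adult_resident and enrolled_program THEN over_18]. ⇒ new: over_18.
[5] rule 13 [IF over_18 and notify_finance THEN address_verified]. ⇒ new: address_verified.
Fixed point reached. cond_5 is concluded only by rule 7; rule 7 needs cond_4 (never derived).

no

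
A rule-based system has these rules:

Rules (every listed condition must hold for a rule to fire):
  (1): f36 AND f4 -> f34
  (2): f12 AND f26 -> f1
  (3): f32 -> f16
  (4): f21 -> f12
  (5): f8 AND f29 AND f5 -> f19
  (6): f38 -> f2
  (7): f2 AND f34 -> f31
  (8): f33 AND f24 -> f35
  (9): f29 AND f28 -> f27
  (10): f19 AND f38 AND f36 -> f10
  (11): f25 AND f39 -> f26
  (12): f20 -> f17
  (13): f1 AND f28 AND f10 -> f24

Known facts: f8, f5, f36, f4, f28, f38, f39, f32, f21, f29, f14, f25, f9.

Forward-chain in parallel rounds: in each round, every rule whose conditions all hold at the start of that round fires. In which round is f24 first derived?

3

Round 1: (1) [f36 AND f4 -> f34]; (3) [f32 -> f16]; (4) [f21 -> f12]; (5) [f8 AND f29 AND f5 -> f19]; (6) [f38 -> f2]; (9) [f29 AND f28 -> f27]; (11) [f25 AND f39 -> f26]. Adds f34, f16, f12, f19, f2, f27, f26.
Round 2: (2) [f12 AND f26 -> f1]; (7) [f2 AND f34 -> f31]; (10) [f19 AND f38 AND f36 -> f10]. Adds f1, f31, f10.
Round 3: (13) [f1 AND f28 AND f10 -> f24]. Adds f24.
f24 first appears in round 3.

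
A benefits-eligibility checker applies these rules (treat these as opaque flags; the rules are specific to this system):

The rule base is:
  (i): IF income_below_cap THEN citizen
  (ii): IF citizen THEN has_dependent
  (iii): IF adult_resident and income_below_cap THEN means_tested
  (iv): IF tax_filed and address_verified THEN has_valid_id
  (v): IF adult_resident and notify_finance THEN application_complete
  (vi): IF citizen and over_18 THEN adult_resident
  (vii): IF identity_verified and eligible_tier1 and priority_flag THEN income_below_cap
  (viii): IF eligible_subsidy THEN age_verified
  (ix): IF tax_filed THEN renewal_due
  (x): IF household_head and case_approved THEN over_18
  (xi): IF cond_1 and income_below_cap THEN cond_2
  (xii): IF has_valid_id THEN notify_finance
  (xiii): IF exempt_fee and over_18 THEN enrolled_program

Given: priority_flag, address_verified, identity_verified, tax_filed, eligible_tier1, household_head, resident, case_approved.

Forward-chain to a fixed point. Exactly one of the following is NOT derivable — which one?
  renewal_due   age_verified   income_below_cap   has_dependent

age_verified

Round 1 — (iv), (vii), (ix), (x), derive has_valid_id, income_below_cap, renewal_due, over_18.
Round 2 — (i), (xii), derive citizen, notify_finance.
Round 3 — (ii), (vi), derive has_dependent, adult_resident.
Round 4 — (iii), (v), derive means_tested, application_complete.
Derived: has_dependent (round 3), renewal_due (round 1), income_below_cap (round 1). age_verified never appears in any round.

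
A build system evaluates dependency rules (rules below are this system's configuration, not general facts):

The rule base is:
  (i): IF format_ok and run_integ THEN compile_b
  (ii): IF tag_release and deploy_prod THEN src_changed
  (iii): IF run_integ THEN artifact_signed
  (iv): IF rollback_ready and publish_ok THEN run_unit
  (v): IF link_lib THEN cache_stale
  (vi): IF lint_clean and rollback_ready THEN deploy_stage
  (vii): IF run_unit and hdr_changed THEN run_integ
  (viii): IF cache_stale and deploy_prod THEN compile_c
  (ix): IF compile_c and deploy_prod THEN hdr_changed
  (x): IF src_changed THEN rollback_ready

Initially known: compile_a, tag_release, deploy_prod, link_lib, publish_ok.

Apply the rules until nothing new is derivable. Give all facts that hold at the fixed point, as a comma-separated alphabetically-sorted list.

[1] (ii) [IF tag_release and deploy_prod THEN src_changed]; (v) [IF link_lib THEN cache_stale]. ⇒ new: src_changed, cache_stale.
[2] (viii) [IF cache_stale and deploy_prod THEN compile_c]; (x) [IF src_changed THEN rollback_ready]. ⇒ new: compile_c, rollback_ready.
[3] (iv) [IF rollback_ready and publish_ok THEN run_unit]; (ix) [IF compile_c and deploy_prod THEN hdr_changed]. ⇒ new: run_unit, hdr_changed.
[4] (vii) [IF run_unit and hdr_changed THEN run_integ]. ⇒ new: run_integ.
[5] (iii) [IF run_integ THEN artifact_signed]. ⇒ new: artifact_signed.

artifact_signed, cache_stale, compile_a, compile_c, deploy_prod, hdr_changed, link_lib, publish_ok, rollback_ready, run_integ, run_unit, src_changed, tag_release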